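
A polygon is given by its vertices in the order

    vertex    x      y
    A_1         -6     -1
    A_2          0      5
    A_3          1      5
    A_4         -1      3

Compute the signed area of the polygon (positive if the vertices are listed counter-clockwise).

Apply Gauss's area formula: 2A = Σ (x_i·y_{i+1} − x_{i+1}·y_i), indices taken mod 4.
Σ = (-30) + (-5) + (8) + (19) = -8
Signed area = Σ/2 = -4 (negative ⇒ clockwise traversal).

-4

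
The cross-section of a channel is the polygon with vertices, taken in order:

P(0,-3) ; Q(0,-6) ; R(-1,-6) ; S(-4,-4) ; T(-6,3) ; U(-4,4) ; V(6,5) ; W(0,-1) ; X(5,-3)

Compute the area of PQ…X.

Apply Gauss's area formula: 2A = Σ (x_i·y_{i+1} − x_{i+1}·y_i), indices taken mod 9.
Cross-terms: 0, -6, -20, -36, -12, -44, -6, 5, -15  ⇒  Σ = -134
Area = |Σ|/2 = 67.

67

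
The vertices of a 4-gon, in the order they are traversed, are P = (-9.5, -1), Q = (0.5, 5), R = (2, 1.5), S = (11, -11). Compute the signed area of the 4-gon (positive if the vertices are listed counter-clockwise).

Apply the surveyor's formula: 2A = Σ (x_i·y_{i+1} − x_{i+1}·y_i), indices taken mod 4.
Cross-terms: -47, -9.25, -38.5, -115.5  ⇒  Σ = -210.25
Signed area = Σ/2 = -105.125 (negative ⇒ clockwise traversal).

-105.125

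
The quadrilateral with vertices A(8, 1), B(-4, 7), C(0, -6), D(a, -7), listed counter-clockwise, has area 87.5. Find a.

The doubled signed area Σ (x_i y_{i+1} − x_{i+1} y_i) is linear in a.
With a=0 it equals 140; the coefficient of a is 7 (from the two edges through D).
So 7·a + 140 = 2·87.5 = 175 ⇒ a = 5.

5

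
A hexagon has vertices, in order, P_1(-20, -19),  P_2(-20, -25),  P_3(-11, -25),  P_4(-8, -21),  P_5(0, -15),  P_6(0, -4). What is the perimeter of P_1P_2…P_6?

66

|P_1P_2| = √((0)² + (-6)²) = √36 = 6
|P_2P_3| = √((9)² + (0)²) = √81 = 9
|P_3P_4| = √((3)² + (4)²) = √25 = 5
|P_4P_5| = √((8)² + (6)²) = √100 = 10
|P_5P_6| = √((0)² + (11)²) = √121 = 11
|P_6P_1| = √((-20)² + (-15)²) = √625 = 25
Perimeter = 6 + 9 + 5 + 10 + 11 + 25 = 66.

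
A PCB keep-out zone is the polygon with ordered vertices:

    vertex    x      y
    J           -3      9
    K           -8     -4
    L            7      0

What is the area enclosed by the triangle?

Apply Gauss's area formula: 2A = Σ (x_i·y_{i+1} − x_{i+1}·y_i), indices taken mod 3.
Cross-terms: 84, 28, 63  ⇒  Σ = 175
Area = |Σ|/2 = 87.5.

87.5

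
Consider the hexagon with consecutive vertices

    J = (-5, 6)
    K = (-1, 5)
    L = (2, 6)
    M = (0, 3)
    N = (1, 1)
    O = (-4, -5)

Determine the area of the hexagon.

41

Apply the shoelace formula: 2A = Σ (x_i·y_{i+1} − x_{i+1}·y_i), indices taken mod 6.
Cross-terms: -19, -16, 6, -3, -1, -49  ⇒  Σ = -82
Area = |Σ|/2 = 41.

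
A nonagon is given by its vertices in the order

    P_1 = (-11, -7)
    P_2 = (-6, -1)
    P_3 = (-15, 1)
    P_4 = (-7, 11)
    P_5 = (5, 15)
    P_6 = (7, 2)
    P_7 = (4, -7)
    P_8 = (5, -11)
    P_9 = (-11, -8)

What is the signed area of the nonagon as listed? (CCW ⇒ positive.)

Apply the shoelace (surveyor's) formula: 2A = Σ (x_i·y_{i+1} − x_{i+1}·y_i), indices taken mod 9.
Σ = (-31) + (-21) + (-158) + (-160) + (-95) + (-57) + (-9) + (-161) + (-11) = -703
Signed area = Σ/2 = -351.5 (negative ⇒ clockwise traversal).

-351.5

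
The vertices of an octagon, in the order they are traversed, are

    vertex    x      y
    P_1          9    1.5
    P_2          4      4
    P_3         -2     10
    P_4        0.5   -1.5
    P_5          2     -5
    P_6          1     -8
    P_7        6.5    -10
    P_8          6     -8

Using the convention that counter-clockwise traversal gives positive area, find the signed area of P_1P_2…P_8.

Apply the shoelace (surveyor's) formula: 2A = Σ (x_i·y_{i+1} − x_{i+1}·y_i), indices taken mod 8.
Σ = (30) + (48) + (-2) + (0.5) + (-11) + (42) + (8) + (81) = 196.5
Signed area = Σ/2 = 98.25 (positive ⇒ counter-clockwise traversal).

98.25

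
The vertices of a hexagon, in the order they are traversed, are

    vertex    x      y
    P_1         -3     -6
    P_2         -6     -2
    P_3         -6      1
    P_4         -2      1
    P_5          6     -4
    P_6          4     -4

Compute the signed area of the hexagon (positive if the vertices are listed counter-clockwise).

-47

Σ = (-30) + (-18) + (-4) + (2) + (-8) + (-36) = -94
Signed area = Σ/2 = -47 (negative ⇒ clockwise traversal).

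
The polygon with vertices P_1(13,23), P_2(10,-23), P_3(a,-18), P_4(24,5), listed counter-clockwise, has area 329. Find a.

16

Write out the shoelace sum; only the two edges meeting at P_3 involve a:
2·Area = [(10·(-18) − a·(-23)) + (a·5 − 24·(-18))] + -42
       = 28·a + 210 = 658
⇒ a = 16.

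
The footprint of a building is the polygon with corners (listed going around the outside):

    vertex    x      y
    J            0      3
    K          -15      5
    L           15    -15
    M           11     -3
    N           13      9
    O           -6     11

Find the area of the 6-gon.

316

Σ = (45) + (150) + (120) + (138) + (197) + (-18) = 632
Area = |Σ|/2 = 316.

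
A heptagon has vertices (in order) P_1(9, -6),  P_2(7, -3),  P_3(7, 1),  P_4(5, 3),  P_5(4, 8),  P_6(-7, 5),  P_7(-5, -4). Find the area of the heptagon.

Apply the surveyor's formula: 2A = Σ (x_i·y_{i+1} − x_{i+1}·y_i), indices taken mod 7.
Cross-terms: 15, 28, 16, 28, 76, 53, 66  ⇒  Σ = 282
Area = |Σ|/2 = 141.

141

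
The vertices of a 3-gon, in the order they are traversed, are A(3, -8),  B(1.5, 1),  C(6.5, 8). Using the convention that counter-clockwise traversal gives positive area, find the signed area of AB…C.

-27.75

Apply the shoelace (surveyor's) formula: 2A = Σ (x_i·y_{i+1} − x_{i+1}·y_i), indices taken mod 3.
Σ = (15) + (5.5) + (-76) = -55.5
Signed area = Σ/2 = -27.75 (negative ⇒ clockwise traversal).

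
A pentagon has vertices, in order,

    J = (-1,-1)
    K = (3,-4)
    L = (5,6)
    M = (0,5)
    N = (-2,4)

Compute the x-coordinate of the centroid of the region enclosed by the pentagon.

Apply the surveyor's formula. First the cross-terms c_i = x_i·y_{i+1} − x_{i+1}·y_i:
  7, 38, 25, 10, 6  ⇒  2A = 86, A = 43.
Then Σ (x_i + x_{i+1})·c_i = 405, so x̄ = 405 / (6·43) = 135/86.

135/86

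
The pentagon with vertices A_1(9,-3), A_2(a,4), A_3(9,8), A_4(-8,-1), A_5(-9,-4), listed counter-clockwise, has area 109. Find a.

7

Write out the shoelace sum; only the two edges meeting at A_2 involve a:
2·Area = [(9·4 − a·(-3)) + (a·8 − 9·4)] + 141
       = 11·a + 141 = 218
⇒ a = 7.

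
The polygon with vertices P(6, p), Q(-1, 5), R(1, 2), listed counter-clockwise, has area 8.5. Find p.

3

The doubled signed area Σ (x_i y_{i+1} − x_{i+1} y_i) is linear in p.
With p=0 it equals 11; the coefficient of p is 2 (from the two edges through P).
So 2·p + 11 = 2·8.5 = 17 ⇒ p = 3.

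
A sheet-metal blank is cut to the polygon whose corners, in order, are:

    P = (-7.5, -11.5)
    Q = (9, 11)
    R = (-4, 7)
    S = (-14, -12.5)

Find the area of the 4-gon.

Apply the shoelace formula: 2A = Σ (x_i·y_{i+1} − x_{i+1}·y_i), indices taken mod 4.
Cross-terms: 21, 107, 148, 67.25  ⇒  Σ = 343.25
Area = |Σ|/2 = 171.625.

171.625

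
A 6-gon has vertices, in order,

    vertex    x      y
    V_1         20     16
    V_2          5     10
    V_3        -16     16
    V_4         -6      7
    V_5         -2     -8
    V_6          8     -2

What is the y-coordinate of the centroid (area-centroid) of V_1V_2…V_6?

Apply the shoelace (surveyor's) formula. First the cross-terms c_i = x_i·y_{i+1} − x_{i+1}·y_i:
  120, 240, -16, 62, 68, 168  ⇒  2A = 642, A = 321.
Then Σ (y_i + y_{i+1})·c_i = 10602, so ȳ = 10602 / (6·321) = 589/107.

589/107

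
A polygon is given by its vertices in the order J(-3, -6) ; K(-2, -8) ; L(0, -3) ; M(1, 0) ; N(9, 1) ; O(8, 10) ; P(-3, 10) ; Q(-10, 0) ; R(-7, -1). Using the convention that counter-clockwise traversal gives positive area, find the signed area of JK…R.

Σ = (12) + (6) + (3) + (1) + (82) + (110) + (100) + (10) + (39) = 363
Signed area = Σ/2 = 181.5 (positive ⇒ counter-clockwise traversal).

181.5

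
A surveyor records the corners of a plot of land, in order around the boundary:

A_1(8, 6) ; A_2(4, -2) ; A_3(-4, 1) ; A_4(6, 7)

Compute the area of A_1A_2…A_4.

Apply the shoelace formula: 2A = Σ (x_i·y_{i+1} − x_{i+1}·y_i), indices taken mod 4.
Σ = (-40) + (-4) + (-34) + (-20) = -98
Area = |Σ|/2 = 49.

49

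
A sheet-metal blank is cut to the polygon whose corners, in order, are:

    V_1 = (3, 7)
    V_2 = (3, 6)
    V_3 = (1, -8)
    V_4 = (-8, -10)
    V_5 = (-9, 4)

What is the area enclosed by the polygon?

152

Σ = (-3) + (-30) + (-74) + (-122) + (-75) = -304
Area = |Σ|/2 = 152.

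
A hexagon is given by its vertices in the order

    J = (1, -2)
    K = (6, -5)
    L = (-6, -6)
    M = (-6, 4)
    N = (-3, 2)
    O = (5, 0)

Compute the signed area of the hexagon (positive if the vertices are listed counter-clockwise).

Apply the surveyor's formula: 2A = Σ (x_i·y_{i+1} − x_{i+1}·y_i), indices taken mod 6.
Σ = (7) + (-66) + (-60) + (0) + (-10) + (-10) = -139
Signed area = Σ/2 = -69.5 (negative ⇒ clockwise traversal).

-69.5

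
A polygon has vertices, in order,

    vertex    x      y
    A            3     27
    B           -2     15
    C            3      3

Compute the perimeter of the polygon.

|AB| = √((-5)² + (-12)²) = √169 = 13
|BC| = √((5)² + (-12)²) = √169 = 13
|CA| = √((0)² + (24)²) = √576 = 24
Perimeter = 13 + 13 + 24 = 50.

50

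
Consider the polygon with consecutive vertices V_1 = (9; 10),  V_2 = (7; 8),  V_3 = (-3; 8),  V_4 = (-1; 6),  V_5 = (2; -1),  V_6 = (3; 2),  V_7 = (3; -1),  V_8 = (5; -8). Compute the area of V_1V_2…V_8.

81

Apply the shoelace formula: 2A = Σ (x_i·y_{i+1} − x_{i+1}·y_i), indices taken mod 8.
Σ = (2) + (80) + (-10) + (-11) + (7) + (-9) + (-19) + (122) = 162
Area = |Σ|/2 = 81.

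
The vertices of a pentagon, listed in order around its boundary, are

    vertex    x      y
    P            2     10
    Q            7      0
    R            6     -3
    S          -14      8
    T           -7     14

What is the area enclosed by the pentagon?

P→Q: (2)(0) − (7)(10) = -70
Q→R: (7)(-3) − (6)(0) = -21
R→S: (6)(8) − (-14)(-3) = 6
S→T: (-14)(14) − (-7)(8) = -140
T→P: (-7)(10) − (2)(14) = -98
Σ = -323
Area = |Σ|/2 = 161.5.

161.5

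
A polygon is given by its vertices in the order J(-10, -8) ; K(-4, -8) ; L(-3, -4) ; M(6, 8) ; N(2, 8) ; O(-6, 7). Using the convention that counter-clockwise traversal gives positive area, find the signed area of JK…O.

Apply the shoelace formula: 2A = Σ (x_i·y_{i+1} − x_{i+1}·y_i), indices taken mod 6.
Σ = (48) + (-8) + (0) + (32) + (62) + (118) = 252
Signed area = Σ/2 = 126 (positive ⇒ counter-clockwise traversal).

126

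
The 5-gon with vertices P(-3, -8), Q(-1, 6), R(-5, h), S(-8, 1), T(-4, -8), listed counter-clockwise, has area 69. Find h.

Write out the shoelace sum; only the two edges meeting at R involve h:
2·Area = [((-1)·h − (-5)·6) + ((-5)·1 − (-8)·h)] + 50
       = 7·h + 75 = 138
⇒ h = 9.

9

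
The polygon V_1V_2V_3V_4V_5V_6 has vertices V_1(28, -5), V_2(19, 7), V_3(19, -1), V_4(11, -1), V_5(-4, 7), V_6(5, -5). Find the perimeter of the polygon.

|V_1V_2| = √((-9)² + (12)²) = √225 = 15
|V_2V_3| = √((0)² + (-8)²) = √64 = 8
|V_3V_4| = √((-8)² + (0)²) = √64 = 8
|V_4V_5| = √((-15)² + (8)²) = √289 = 17
|V_5V_6| = √((9)² + (-12)²) = √225 = 15
|V_6V_1| = √((23)² + (0)²) = √529 = 23
Perimeter = 15 + 8 + 8 + 17 + 15 + 23 = 86.

86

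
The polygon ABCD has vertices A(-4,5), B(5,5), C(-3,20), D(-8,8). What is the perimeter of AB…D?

44

|AB| = √((9)² + (0)²) = √81 = 9
|BC| = √((-8)² + (15)²) = √289 = 17
|CD| = √((-5)² + (-12)²) = √169 = 13
|DA| = √((4)² + (-3)²) = √25 = 5
Perimeter = 9 + 17 + 13 + 5 = 44.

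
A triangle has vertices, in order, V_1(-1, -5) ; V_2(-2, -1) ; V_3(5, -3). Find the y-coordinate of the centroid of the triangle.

-3

Apply the shoelace (surveyor's) formula. First the cross-terms c_i = x_i·y_{i+1} − x_{i+1}·y_i:
  -9, 11, -28  ⇒  2A = -26, A = -13.
Then Σ (y_i + y_{i+1})·c_i = 234, so ȳ = 234 / (6·(-13)) = -3.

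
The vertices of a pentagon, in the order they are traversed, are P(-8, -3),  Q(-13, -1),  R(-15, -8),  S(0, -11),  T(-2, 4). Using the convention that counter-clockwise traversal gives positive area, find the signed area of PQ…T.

119.5

Apply the shoelace (surveyor's) formula: 2A = Σ (x_i·y_{i+1} − x_{i+1}·y_i), indices taken mod 5.
P→Q: (-8)(-1) − (-13)(-3) = -31
Q→R: (-13)(-8) − (-15)(-1) = 89
R→S: (-15)(-11) − (0)(-8) = 165
S→T: (0)(4) − (-2)(-11) = -22
T→P: (-2)(-3) − (-8)(4) = 38
Σ = 239
Signed area = Σ/2 = 119.5 (positive ⇒ counter-clockwise traversal).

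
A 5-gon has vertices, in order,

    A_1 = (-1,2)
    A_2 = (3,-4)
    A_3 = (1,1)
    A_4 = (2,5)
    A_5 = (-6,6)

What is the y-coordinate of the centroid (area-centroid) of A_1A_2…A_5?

Apply the shoelace formula. First the cross-terms c_i = x_i·y_{i+1} − x_{i+1}·y_i:
  -2, 7, 3, 42, -6  ⇒  2A = 44, A = 22.
Then Σ (y_i + y_{i+1})·c_i = 415, so ȳ = 415 / (6·22) = 415/132.

415/132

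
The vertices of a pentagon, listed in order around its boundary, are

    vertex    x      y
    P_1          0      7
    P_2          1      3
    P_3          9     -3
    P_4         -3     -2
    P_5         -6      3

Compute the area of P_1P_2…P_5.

Apply Gauss's area formula: 2A = Σ (x_i·y_{i+1} − x_{i+1}·y_i), indices taken mod 5.
P_1→P_2: (0)(3) − (1)(7) = -7
P_2→P_3: (1)(-3) − (9)(3) = -30
P_3→P_4: (9)(-2) − (-3)(-3) = -27
P_4→P_5: (-3)(3) − (-6)(-2) = -21
P_5→P_1: (-6)(7) − (0)(3) = -42
Σ = -127
Area = |Σ|/2 = 63.5.

63.5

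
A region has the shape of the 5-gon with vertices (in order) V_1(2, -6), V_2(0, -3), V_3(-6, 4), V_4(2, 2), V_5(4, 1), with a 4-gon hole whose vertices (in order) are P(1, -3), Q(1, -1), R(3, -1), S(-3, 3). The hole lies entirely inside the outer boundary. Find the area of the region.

Outer boundary:
Σ = (-6) + (-18) + (-20) + (-6) + (-26) = -76
Area = |Σ|/2 = 38.
Hole:
Apply Gauss's area formula: 2A = Σ (x_i·y_{i+1} − x_{i+1}·y_i), indices taken mod 4.
Cross-terms: 2, 2, 6, 6  ⇒  Σ = 16
Area = |Σ|/2 = 8.
Net area = 38 − 8 = 30.

30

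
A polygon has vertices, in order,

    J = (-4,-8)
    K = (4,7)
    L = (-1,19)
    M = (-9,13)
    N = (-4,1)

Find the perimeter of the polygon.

62

|JK| = √((8)² + (15)²) = √289 = 17
|KL| = √((-5)² + (12)²) = √169 = 13
|LM| = √((-8)² + (-6)²) = √100 = 10
|MN| = √((5)² + (-12)²) = √169 = 13
|NJ| = √((0)² + (-9)²) = √81 = 9
Perimeter = 17 + 13 + 10 + 13 + 9 = 62.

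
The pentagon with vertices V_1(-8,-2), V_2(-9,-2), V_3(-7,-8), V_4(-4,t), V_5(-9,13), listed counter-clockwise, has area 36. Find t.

The doubled signed area Σ (x_i y_{i+1} − x_{i+1} y_i) is linear in t.
With t=0 it equals 94; the coefficient of t is 2 (from the two edges through V_4).
So 2·t + 94 = 2·36 = 72 ⇒ t = -11.

-11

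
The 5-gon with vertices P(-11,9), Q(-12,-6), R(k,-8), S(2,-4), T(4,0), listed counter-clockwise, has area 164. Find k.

-5

Write out the shoelace sum; only the two edges meeting at R involve k:
2·Area = [((-12)·(-8) − k·(-6)) + (k·(-4) − 2·(-8))] + 226
       = 2·k + 338 = 328
⇒ k = -5.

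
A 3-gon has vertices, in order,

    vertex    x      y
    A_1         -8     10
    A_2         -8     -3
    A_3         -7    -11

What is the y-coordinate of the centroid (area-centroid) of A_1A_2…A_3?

-4/3

Apply the shoelace formula. First the cross-terms c_i = x_i·y_{i+1} − x_{i+1}·y_i:
  104, 67, -158  ⇒  2A = 13, A = 6.5.
Then Σ (y_i + y_{i+1})·c_i = -52, so ȳ = -52 / (6·6.5) = -4/3.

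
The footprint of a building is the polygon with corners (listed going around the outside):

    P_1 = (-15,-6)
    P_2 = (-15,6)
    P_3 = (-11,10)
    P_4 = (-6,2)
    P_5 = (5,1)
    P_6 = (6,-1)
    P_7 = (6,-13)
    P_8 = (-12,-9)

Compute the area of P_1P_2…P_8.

299

P_1→P_2: (-15)(6) − (-15)(-6) = -180
P_2→P_3: (-15)(10) − (-11)(6) = -84
P_3→P_4: (-11)(2) − (-6)(10) = 38
P_4→P_5: (-6)(1) − (5)(2) = -16
P_5→P_6: (5)(-1) − (6)(1) = -11
P_6→P_7: (6)(-13) − (6)(-1) = -72
P_7→P_8: (6)(-9) − (-12)(-13) = -210
P_8→P_1: (-12)(-6) − (-15)(-9) = -63
Σ = -598
Area = |Σ|/2 = 299.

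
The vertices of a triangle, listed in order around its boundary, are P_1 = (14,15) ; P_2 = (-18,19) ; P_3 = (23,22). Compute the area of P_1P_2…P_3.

130

Apply the shoelace formula: 2A = Σ (x_i·y_{i+1} − x_{i+1}·y_i), indices taken mod 3.
Cross-terms: 536, -833, 37  ⇒  Σ = -260
Area = |Σ|/2 = 130.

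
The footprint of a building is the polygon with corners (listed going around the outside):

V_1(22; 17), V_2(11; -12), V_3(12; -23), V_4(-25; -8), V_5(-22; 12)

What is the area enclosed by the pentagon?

Apply the shoelace (surveyor's) formula: 2A = Σ (x_i·y_{i+1} − x_{i+1}·y_i), indices taken mod 5.
Σ = (-451) + (-109) + (-671) + (-476) + (-638) = -2345
Area = |Σ|/2 = 1172.5.

1172.5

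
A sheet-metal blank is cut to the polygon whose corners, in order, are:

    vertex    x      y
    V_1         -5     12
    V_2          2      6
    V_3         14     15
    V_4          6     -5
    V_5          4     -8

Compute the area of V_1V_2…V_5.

Apply the surveyor's formula: 2A = Σ (x_i·y_{i+1} − x_{i+1}·y_i), indices taken mod 5.
Σ = (-54) + (-54) + (-160) + (-28) + (8) = -288
Area = |Σ|/2 = 144.

144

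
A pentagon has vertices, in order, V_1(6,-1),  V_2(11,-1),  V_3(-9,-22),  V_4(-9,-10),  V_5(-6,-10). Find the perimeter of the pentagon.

|V_1V_2| = √((5)² + (0)²) = √25 = 5
|V_2V_3| = √((-20)² + (-21)²) = √841 = 29
|V_3V_4| = √((0)² + (12)²) = √144 = 12
|V_4V_5| = √((3)² + (0)²) = √9 = 3
|V_5V_1| = √((12)² + (9)²) = √225 = 15
Perimeter = 5 + 29 + 12 + 3 + 15 = 64.

64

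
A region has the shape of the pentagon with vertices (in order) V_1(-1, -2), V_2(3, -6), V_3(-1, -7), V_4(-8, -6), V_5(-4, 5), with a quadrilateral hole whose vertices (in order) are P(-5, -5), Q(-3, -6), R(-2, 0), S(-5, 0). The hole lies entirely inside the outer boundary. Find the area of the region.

Outer boundary:
Σ = (12) + (-27) + (-50) + (-64) + (13) = -116
Area = |Σ|/2 = 58.
Hole:
Apply the shoelace (surveyor's) formula: 2A = Σ (x_i·y_{i+1} − x_{i+1}·y_i), indices taken mod 4.
Σ = (15) + (-12) + (0) + (25) = 28
Area = |Σ|/2 = 14.
Net area = 58 − 14 = 44.

44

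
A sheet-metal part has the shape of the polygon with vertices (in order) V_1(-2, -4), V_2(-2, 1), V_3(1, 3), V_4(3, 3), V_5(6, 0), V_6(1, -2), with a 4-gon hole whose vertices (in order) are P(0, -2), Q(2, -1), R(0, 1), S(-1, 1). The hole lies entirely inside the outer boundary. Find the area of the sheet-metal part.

26

Outer boundary:
Cross-terms: -10, -7, -6, -18, -12, -8  ⇒  Σ = -61
Area = |Σ|/2 = 30.5.
Hole:
Apply the shoelace formula: 2A = Σ (x_i·y_{i+1} − x_{i+1}·y_i), indices taken mod 4.
Σ = (4) + (2) + (1) + (2) = 9
Area = |Σ|/2 = 4.5.
Net area = 30.5 − 4.5 = 26.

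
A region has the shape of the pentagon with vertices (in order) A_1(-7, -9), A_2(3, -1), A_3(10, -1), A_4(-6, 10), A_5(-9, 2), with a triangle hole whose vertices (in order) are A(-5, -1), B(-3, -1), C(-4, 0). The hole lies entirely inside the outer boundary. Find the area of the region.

153

Outer boundary:
Apply the surveyor's formula: 2A = Σ (x_i·y_{i+1} − x_{i+1}·y_i), indices taken mod 5.
A_1→A_2: (-7)(-1) − (3)(-9) = 34
A_2→A_3: (3)(-1) − (10)(-1) = 7
A_3→A_4: (10)(10) − (-6)(-1) = 94
A_4→A_5: (-6)(2) − (-9)(10) = 78
A_5→A_1: (-9)(-9) − (-7)(2) = 95
Σ = 308
Area = |Σ|/2 = 154.
Hole:
Σ = (2) + (-4) + (4) = 2
Area = |Σ|/2 = 1.
Net area = 154 − 1 = 153.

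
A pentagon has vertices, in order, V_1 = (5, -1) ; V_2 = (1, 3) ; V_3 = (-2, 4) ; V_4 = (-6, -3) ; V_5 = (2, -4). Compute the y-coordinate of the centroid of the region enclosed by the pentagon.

Apply the shoelace (surveyor's) formula. First the cross-terms c_i = x_i·y_{i+1} − x_{i+1}·y_i:
  16, 10, 30, 30, 18  ⇒  2A = 104, A = 52.
Then Σ (y_i + y_{i+1})·c_i = -168, so ȳ = -168 / (6·52) = -7/13.

-7/13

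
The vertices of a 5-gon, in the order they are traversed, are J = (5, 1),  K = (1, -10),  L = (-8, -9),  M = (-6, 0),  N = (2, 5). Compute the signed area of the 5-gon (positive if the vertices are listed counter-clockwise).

J→K: (5)(-10) − (1)(1) = -51
K→L: (1)(-9) − (-8)(-10) = -89
L→M: (-8)(0) − (-6)(-9) = -54
M→N: (-6)(5) − (2)(0) = -30
N→J: (2)(1) − (5)(5) = -23
Σ = -247
Signed area = Σ/2 = -123.5 (negative ⇒ clockwise traversal).

-123.5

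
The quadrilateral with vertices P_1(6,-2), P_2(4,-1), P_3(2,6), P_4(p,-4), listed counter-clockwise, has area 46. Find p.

-6

Write out the shoelace sum; only the two edges meeting at P_4 involve p:
2·Area = [(2·(-4) − p·6) + (p·(-2) − 6·(-4))] + 28
       = -8·p + 44 = 92
⇒ p = -6.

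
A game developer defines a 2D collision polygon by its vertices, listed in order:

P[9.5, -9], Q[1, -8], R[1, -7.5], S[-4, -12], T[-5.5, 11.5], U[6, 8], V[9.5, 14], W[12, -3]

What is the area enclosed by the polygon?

300.75

Σ = (-67) + (0.5) + (-42) + (-112) + (-113) + (8) + (-196.5) + (-79.5) = -601.5
Area = |Σ|/2 = 300.75.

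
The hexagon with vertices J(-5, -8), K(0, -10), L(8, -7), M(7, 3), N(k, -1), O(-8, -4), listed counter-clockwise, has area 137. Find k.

-6

Write out the shoelace sum; only the two edges meeting at N involve k:
2·Area = [(7·(-1) − k·3) + (k·(-4) − (-8)·(-1))] + 247
       = -7·k + 232 = 274
⇒ k = -6.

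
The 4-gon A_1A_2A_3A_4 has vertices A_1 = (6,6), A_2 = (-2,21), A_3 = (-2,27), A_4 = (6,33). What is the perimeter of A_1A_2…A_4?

|A_1A_2| = √((-8)² + (15)²) = √289 = 17
|A_2A_3| = √((0)² + (6)²) = √36 = 6
|A_3A_4| = √((8)² + (6)²) = √100 = 10
|A_4A_1| = √((0)² + (-27)²) = √729 = 27
Perimeter = 17 + 6 + 10 + 27 = 60.

60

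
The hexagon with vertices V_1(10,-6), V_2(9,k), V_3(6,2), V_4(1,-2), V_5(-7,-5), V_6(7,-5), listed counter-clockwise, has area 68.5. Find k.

Write out the shoelace sum; only the two edges meeting at V_2 involve k:
2·Area = [(10·k − 9·(-6)) + (9·2 − 6·k)] + 45
       = 4·k + 117 = 137
⇒ k = 5.

5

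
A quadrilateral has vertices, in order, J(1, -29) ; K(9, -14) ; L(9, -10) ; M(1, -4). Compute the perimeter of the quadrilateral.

56

|JK| = √((8)² + (15)²) = √289 = 17
|KL| = √((0)² + (4)²) = √16 = 4
|LM| = √((-8)² + (6)²) = √100 = 10
|MJ| = √((0)² + (-25)²) = √625 = 25
Perimeter = 17 + 4 + 10 + 25 = 56.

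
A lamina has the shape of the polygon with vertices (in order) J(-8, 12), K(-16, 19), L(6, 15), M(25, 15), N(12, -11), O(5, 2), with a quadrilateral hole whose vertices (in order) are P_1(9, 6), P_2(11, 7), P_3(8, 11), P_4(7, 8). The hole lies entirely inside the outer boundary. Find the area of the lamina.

Outer boundary:
Apply the surveyor's formula: 2A = Σ (x_i·y_{i+1} − x_{i+1}·y_i), indices taken mod 6.
Σ = (40) + (-354) + (-285) + (-455) + (79) + (76) = -899
Area = |Σ|/2 = 449.5.
Hole:
Σ = (-3) + (65) + (-13) + (-30) = 19
Area = |Σ|/2 = 9.5.
Net area = 449.5 − 9.5 = 440.

440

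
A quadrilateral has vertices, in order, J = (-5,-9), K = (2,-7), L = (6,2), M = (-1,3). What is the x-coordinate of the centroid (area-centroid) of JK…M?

Apply the surveyor's formula. First the cross-terms c_i = x_i·y_{i+1} − x_{i+1}·y_i:
  53, 46, 20, 24  ⇒  2A = 143, A = 71.5.
Then Σ (x_i + x_{i+1})·c_i = 165, so x̄ = 165 / (6·71.5) = 5/13.

5/13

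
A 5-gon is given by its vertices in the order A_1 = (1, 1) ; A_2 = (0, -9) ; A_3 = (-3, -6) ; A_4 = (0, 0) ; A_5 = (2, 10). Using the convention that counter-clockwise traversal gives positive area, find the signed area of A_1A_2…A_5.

Apply the surveyor's formula: 2A = Σ (x_i·y_{i+1} − x_{i+1}·y_i), indices taken mod 5.
Cross-terms: -9, -27, 0, 0, -8  ⇒  Σ = -44
Signed area = Σ/2 = -22 (negative ⇒ clockwise traversal).

-22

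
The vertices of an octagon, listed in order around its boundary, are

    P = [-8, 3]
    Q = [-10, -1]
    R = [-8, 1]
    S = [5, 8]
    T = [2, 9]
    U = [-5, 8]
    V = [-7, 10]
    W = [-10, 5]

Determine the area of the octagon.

61

Apply the surveyor's formula: 2A = Σ (x_i·y_{i+1} − x_{i+1}·y_i), indices taken mod 8.
Cross-terms: 38, -18, -69, 29, 61, 6, 65, 10  ⇒  Σ = 122
Area = |Σ|/2 = 61.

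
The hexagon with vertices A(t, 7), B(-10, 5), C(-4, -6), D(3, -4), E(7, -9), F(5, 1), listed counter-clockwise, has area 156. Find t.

10

Write out the shoelace sum; only the two edges meeting at A involve t:
2·Area = [(5·7 − t·1) + (t·5 − (-10)·7)] + 167
       = 4·t + 272 = 312
⇒ t = 10.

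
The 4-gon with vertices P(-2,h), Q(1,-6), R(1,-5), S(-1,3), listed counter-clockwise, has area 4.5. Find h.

Write out the shoelace sum; only the two edges meeting at P involve h:
2·Area = [((-1)·h − (-2)·3) + ((-2)·(-6) − 1·h)] + -1
       = -2·h + 17 = 9
⇒ h = 4.

4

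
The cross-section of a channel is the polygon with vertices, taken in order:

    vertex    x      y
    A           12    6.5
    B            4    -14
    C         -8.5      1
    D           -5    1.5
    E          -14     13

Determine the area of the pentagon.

303.875

Apply the surveyor's formula: 2A = Σ (x_i·y_{i+1} − x_{i+1}·y_i), indices taken mod 5.
Σ = (-194) + (-115) + (-7.75) + (-44) + (-247) = -607.75
Area = |Σ|/2 = 303.875.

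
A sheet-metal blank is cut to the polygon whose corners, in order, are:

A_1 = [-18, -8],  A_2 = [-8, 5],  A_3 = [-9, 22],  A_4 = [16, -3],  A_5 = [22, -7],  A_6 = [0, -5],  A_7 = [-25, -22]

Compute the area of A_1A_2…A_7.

543.5

Σ = (-154) + (-131) + (-325) + (-46) + (-110) + (-125) + (-196) = -1087
Area = |Σ|/2 = 543.5.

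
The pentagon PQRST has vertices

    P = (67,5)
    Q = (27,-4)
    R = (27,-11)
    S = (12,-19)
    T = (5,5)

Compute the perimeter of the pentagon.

|PQ| = √((-40)² + (-9)²) = √1681 = 41
|QR| = √((0)² + (-7)²) = √49 = 7
|RS| = √((-15)² + (-8)²) = √289 = 17
|ST| = √((-7)² + (24)²) = √625 = 25
|TP| = √((62)² + (0)²) = √3844 = 62
Perimeter = 41 + 7 + 17 + 25 + 62 = 152.

152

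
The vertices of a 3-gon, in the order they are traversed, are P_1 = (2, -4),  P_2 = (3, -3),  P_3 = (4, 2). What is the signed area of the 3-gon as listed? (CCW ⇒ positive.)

2

P_1→P_2: (2)(-3) − (3)(-4) = 6
P_2→P_3: (3)(2) − (4)(-3) = 18
P_3→P_1: (4)(-4) − (2)(2) = -20
Σ = 4
Signed area = Σ/2 = 2 (positive ⇒ counter-clockwise traversal).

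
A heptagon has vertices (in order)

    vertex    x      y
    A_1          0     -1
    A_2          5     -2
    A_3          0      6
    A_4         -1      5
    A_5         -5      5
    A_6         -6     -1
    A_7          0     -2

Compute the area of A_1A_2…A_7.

54

A_1→A_2: (0)(-2) − (5)(-1) = 5
A_2→A_3: (5)(6) − (0)(-2) = 30
A_3→A_4: (0)(5) − (-1)(6) = 6
A_4→A_5: (-1)(5) − (-5)(5) = 20
A_5→A_6: (-5)(-1) − (-6)(5) = 35
A_6→A_7: (-6)(-2) − (0)(-1) = 12
A_7→A_1: (0)(-1) − (0)(-2) = 0
Σ = 108
Area = |Σ|/2 = 54.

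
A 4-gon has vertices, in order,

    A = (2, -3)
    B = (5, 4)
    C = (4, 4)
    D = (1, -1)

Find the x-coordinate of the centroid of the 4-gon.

Apply the shoelace formula. First the cross-terms c_i = x_i·y_{i+1} − x_{i+1}·y_i:
  23, 4, -8, -1  ⇒  2A = 18, A = 9.
Then Σ (x_i + x_{i+1})·c_i = 154, so x̄ = 154 / (6·9) = 77/27.

77/27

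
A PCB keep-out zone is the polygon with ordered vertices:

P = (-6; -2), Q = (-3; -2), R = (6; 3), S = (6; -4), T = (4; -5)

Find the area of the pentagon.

Σ = (6) + (3) + (-42) + (-14) + (-38) = -85
Area = |Σ|/2 = 42.5.

42.5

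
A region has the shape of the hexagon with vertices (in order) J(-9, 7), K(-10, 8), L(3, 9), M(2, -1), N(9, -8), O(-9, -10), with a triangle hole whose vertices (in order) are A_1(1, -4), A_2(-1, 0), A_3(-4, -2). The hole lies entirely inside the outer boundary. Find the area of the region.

Outer boundary:
Σ = (-2) + (-114) + (-21) + (-7) + (-162) + (-153) = -459
Area = |Σ|/2 = 229.5.
Hole:
A_1→A_2: (1)(0) − (-1)(-4) = -4
A_2→A_3: (-1)(-2) − (-4)(0) = 2
A_3→A_1: (-4)(-4) − (1)(-2) = 18
Σ = 16
Area = |Σ|/2 = 8.
Net area = 229.5 − 8 = 221.5.

221.5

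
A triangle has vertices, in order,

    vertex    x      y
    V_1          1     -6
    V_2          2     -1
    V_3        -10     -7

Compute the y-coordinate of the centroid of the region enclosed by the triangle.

Apply the surveyor's formula. First the cross-terms c_i = x_i·y_{i+1} − x_{i+1}·y_i:
  11, -24, 67  ⇒  2A = 54, A = 27.
Then Σ (y_i + y_{i+1})·c_i = -756, so ȳ = -756 / (6·27) = -14/3.

-14/3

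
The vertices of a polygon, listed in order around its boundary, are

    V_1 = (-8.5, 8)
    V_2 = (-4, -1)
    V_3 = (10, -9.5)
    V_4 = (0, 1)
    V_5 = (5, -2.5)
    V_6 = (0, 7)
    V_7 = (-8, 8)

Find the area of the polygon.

Apply the surveyor's formula: 2A = Σ (x_i·y_{i+1} − x_{i+1}·y_i), indices taken mod 7.
V_1→V_2: (-8.5)(-1) − (-4)(8) = 40.5
V_2→V_3: (-4)(-9.5) − (10)(-1) = 48
V_3→V_4: (10)(1) − (0)(-9.5) = 10
V_4→V_5: (0)(-2.5) − (5)(1) = -5
V_5→V_6: (5)(7) − (0)(-2.5) = 35
V_6→V_7: (0)(8) − (-8)(7) = 56
V_7→V_1: (-8)(8) − (-8.5)(8) = 4
Σ = 188.5
Area = |Σ|/2 = 94.25.

94.25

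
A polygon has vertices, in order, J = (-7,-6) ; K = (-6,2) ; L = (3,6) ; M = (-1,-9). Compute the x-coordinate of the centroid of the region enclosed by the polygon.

Apply the shoelace (surveyor's) formula. First the cross-terms c_i = x_i·y_{i+1} − x_{i+1}·y_i:
  -50, -42, -21, -57  ⇒  2A = -170, A = -85.
Then Σ (x_i + x_{i+1})·c_i = 1190, so x̄ = 1190 / (6·(-85)) = -7/3.

-7/3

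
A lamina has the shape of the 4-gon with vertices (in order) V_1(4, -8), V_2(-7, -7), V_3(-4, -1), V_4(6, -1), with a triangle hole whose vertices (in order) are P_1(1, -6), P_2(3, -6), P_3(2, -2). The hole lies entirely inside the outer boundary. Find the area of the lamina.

Outer boundary:
V_1→V_2: (4)(-7) − (-7)(-8) = -84
V_2→V_3: (-7)(-1) − (-4)(-7) = -21
V_3→V_4: (-4)(-1) − (6)(-1) = 10
V_4→V_1: (6)(-8) − (4)(-1) = -44
Σ = -139
Area = |Σ|/2 = 69.5.
Hole:
Apply the shoelace formula: 2A = Σ (x_i·y_{i+1} − x_{i+1}·y_i), indices taken mod 3.
Σ = (12) + (6) + (-10) = 8
Area = |Σ|/2 = 4.
Net area = 69.5 − 4 = 65.5.

65.5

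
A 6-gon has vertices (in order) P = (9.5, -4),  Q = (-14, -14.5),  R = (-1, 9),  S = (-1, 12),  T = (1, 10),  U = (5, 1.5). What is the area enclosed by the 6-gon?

221

Apply the surveyor's formula: 2A = Σ (x_i·y_{i+1} − x_{i+1}·y_i), indices taken mod 6.
Σ = (-193.75) + (-140.5) + (-3) + (-22) + (-48.5) + (-34.25) = -442
Area = |Σ|/2 = 221.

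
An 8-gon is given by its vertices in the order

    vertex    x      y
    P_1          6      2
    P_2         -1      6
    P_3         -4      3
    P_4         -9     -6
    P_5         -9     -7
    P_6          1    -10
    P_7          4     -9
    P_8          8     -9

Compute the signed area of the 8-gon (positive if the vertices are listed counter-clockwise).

Apply the shoelace formula: 2A = Σ (x_i·y_{i+1} − x_{i+1}·y_i), indices taken mod 8.
Cross-terms: 38, 21, 51, 9, 97, 31, 36, 70  ⇒  Σ = 353
Signed area = Σ/2 = 176.5 (positive ⇒ counter-clockwise traversal).

176.5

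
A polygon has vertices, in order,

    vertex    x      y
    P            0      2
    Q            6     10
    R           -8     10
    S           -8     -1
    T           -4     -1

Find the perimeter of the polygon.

44

|PQ| = √((6)² + (8)²) = √100 = 10
|QR| = √((-14)² + (0)²) = √196 = 14
|RS| = √((0)² + (-11)²) = √121 = 11
|ST| = √((4)² + (0)²) = √16 = 4
|TP| = √((4)² + (3)²) = √25 = 5
Perimeter = 10 + 14 + 11 + 4 + 5 = 44.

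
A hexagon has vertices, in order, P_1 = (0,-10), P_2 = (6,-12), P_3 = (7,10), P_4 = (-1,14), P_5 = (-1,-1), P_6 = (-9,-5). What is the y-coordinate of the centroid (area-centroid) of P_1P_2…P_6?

Apply Gauss's area formula. First the cross-terms c_i = x_i·y_{i+1} − x_{i+1}·y_i:
  60, 144, 108, 15, -4, 90  ⇒  2A = 413, A = 206.5.
Then Σ (y_i + y_{i+1})·c_i = -147, so ȳ = -147 / (6·206.5) = -7/59.

-7/59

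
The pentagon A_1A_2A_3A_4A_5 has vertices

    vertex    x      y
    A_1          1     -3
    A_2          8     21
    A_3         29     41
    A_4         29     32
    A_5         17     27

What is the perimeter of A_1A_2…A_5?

|A_1A_2| = √((7)² + (24)²) = √625 = 25
|A_2A_3| = √((21)² + (20)²) = √841 = 29
|A_3A_4| = √((0)² + (-9)²) = √81 = 9
|A_4A_5| = √((-12)² + (-5)²) = √169 = 13
|A_5A_1| = √((-16)² + (-30)²) = √1156 = 34
Perimeter = 25 + 29 + 9 + 13 + 34 = 110.

110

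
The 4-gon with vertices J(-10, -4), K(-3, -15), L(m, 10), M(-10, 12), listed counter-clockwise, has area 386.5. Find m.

15

Write out the shoelace sum; only the two edges meeting at L involve m:
2·Area = [((-3)·10 − m·(-15)) + (m·12 − (-10)·10)] + 298
       = 27·m + 368 = 773
⇒ m = 15.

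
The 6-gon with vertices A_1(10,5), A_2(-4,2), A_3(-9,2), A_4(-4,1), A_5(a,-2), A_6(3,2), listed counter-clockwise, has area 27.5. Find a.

-3

Write out the shoelace sum; only the two edges meeting at A_5 involve a:
2·Area = [((-4)·(-2) − a·1) + (a·2 − 3·(-2))] + 44
       = 1·a + 58 = 55
⇒ a = -3.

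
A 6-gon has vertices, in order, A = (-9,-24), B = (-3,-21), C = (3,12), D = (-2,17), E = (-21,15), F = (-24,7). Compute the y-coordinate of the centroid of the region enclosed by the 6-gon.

53/233

Apply the shoelace (surveyor's) formula. First the cross-terms c_i = x_i·y_{i+1} − x_{i+1}·y_i:
  117, 27, 75, 327, 213, 639  ⇒  2A = 1398, A = 699.
Then Σ (y_i + y_{i+1})·c_i = 954, so ȳ = 954 / (6·699) = 53/233.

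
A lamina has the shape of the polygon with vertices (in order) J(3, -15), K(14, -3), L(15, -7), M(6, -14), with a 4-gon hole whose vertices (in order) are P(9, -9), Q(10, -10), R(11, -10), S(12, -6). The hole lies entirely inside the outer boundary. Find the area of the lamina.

Outer boundary:
Apply the shoelace formula: 2A = Σ (x_i·y_{i+1} − x_{i+1}·y_i), indices taken mod 4.
Σ = (201) + (-53) + (-168) + (-48) = -68
Area = |Σ|/2 = 34.
Hole:
Apply Gauss's area formula: 2A = Σ (x_i·y_{i+1} − x_{i+1}·y_i), indices taken mod 4.
P→Q: (9)(-10) − (10)(-9) = 0
Q→R: (10)(-10) − (11)(-10) = 10
R→S: (11)(-6) − (12)(-10) = 54
S→P: (12)(-9) − (9)(-6) = -54
Σ = 10
Area = |Σ|/2 = 5.
Net area = 34 − 5 = 29.

29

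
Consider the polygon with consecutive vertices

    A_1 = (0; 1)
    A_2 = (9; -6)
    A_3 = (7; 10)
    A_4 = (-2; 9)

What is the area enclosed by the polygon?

Apply the shoelace formula: 2A = Σ (x_i·y_{i+1} − x_{i+1}·y_i), indices taken mod 4.
Cross-terms: -9, 132, 83, -2  ⇒  Σ = 204
Area = |Σ|/2 = 102.

102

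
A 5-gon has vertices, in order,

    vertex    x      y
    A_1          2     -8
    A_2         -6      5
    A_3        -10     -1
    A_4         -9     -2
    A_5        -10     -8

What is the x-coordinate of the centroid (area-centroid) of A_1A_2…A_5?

-301/59

Apply the shoelace formula. First the cross-terms c_i = x_i·y_{i+1} − x_{i+1}·y_i:
  -38, 56, 11, 52, 96  ⇒  2A = 177, A = 88.5.
Then Σ (x_i + x_{i+1})·c_i = -2709, so x̄ = -2709 / (6·88.5) = -301/59.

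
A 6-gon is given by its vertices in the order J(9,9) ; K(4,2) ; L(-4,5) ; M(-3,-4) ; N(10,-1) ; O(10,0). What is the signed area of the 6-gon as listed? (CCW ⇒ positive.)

Apply the shoelace formula: 2A = Σ (x_i·y_{i+1} − x_{i+1}·y_i), indices taken mod 6.
Σ = (-18) + (28) + (31) + (43) + (10) + (90) = 184
Signed area = Σ/2 = 92 (positive ⇒ counter-clockwise traversal).

92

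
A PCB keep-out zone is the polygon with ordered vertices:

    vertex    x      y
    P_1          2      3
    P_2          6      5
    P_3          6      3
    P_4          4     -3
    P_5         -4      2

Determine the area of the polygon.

35

Apply the shoelace (surveyor's) formula: 2A = Σ (x_i·y_{i+1} − x_{i+1}·y_i), indices taken mod 5.
Σ = (-8) + (-12) + (-30) + (-4) + (-16) = -70
Area = |Σ|/2 = 35.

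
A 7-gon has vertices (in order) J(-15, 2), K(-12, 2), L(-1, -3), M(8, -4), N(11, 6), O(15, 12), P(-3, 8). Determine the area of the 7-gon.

232

J→K: (-15)(2) − (-12)(2) = -6
K→L: (-12)(-3) − (-1)(2) = 38
L→M: (-1)(-4) − (8)(-3) = 28
M→N: (8)(6) − (11)(-4) = 92
N→O: (11)(12) − (15)(6) = 42
O→P: (15)(8) − (-3)(12) = 156
P→J: (-3)(2) − (-15)(8) = 114
Σ = 464
Area = |Σ|/2 = 232.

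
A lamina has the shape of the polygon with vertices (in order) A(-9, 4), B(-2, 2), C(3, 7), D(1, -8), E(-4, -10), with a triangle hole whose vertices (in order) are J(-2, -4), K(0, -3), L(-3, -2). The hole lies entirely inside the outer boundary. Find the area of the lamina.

Outer boundary:
Cross-terms: -10, -20, -31, -42, -106  ⇒  Σ = -209
Area = |Σ|/2 = 104.5.
Hole:
Apply the surveyor's formula: 2A = Σ (x_i·y_{i+1} − x_{i+1}·y_i), indices taken mod 3.
J→K: (-2)(-3) − (0)(-4) = 6
K→L: (0)(-2) − (-3)(-3) = -9
L→J: (-3)(-4) − (-2)(-2) = 8
Σ = 5
Area = |Σ|/2 = 2.5.
Net area = 104.5 − 2.5 = 102.

102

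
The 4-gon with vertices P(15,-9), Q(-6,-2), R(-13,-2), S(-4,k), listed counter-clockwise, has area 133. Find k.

The doubled signed area Σ (x_i y_{i+1} − x_{i+1} y_i) is linear in k.
With k=0 it equals -70; the coefficient of k is -28 (from the two edges through S).
So -28·k + -70 = 2·133 = 266 ⇒ k = -12.

-12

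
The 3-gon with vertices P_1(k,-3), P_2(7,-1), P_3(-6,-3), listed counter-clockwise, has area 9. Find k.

3

Write out the shoelace sum; only the two edges meeting at P_1 involve k:
2·Area = [((-6)·(-3) − k·(-3)) + (k·(-1) − 7·(-3))] + -27
       = 2·k + 12 = 18
⇒ k = 3.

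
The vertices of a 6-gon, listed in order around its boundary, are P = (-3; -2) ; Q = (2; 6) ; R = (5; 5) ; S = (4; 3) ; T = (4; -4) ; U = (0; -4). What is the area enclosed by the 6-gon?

47.5

Apply the shoelace formula: 2A = Σ (x_i·y_{i+1} − x_{i+1}·y_i), indices taken mod 6.
Cross-terms: -14, -20, -5, -28, -16, -12  ⇒  Σ = -95
Area = |Σ|/2 = 47.5.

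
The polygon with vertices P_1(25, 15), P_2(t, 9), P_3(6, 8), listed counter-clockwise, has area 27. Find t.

The doubled signed area Σ (x_i y_{i+1} − x_{i+1} y_i) is linear in t.
With t=0 it equals 61; the coefficient of t is -7 (from the two edges through P_2).
So -7·t + 61 = 2·27 = 54 ⇒ t = 1.

1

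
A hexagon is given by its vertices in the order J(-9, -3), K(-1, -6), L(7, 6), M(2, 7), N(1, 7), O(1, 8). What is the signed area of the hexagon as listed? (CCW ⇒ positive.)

100.5

J→K: (-9)(-6) − (-1)(-3) = 51
K→L: (-1)(6) − (7)(-6) = 36
L→M: (7)(7) − (2)(6) = 37
M→N: (2)(7) − (1)(7) = 7
N→O: (1)(8) − (1)(7) = 1
O→J: (1)(-3) − (-9)(8) = 69
Σ = 201
Signed area = Σ/2 = 100.5 (positive ⇒ counter-clockwise traversal).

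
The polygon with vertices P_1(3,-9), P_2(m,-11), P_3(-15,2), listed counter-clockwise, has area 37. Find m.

Write out the shoelace sum; only the two edges meeting at P_2 involve m:
2·Area = [(3·(-11) − m·(-9)) + (m·2 − (-15)·(-11))] + 129
       = 11·m + -69 = 74
⇒ m = 13.

13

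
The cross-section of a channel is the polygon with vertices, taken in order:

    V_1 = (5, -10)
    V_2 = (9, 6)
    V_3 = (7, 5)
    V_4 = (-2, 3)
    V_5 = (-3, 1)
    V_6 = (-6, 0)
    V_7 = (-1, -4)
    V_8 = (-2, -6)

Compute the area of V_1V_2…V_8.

119.5

Σ = (120) + (3) + (31) + (7) + (6) + (24) + (-2) + (50) = 239
Area = |Σ|/2 = 119.5.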